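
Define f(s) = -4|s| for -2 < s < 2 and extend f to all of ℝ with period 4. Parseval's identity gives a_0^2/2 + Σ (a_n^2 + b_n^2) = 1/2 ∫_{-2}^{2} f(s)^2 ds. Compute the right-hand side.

1/2 ∫_{-2}^{2} f(s)^2 ds = 1/2 · (256/3) = 128/3.

128/3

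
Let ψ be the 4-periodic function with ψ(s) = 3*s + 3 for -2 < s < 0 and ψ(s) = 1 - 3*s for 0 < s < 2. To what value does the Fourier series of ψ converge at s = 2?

-4

s = 2 differs from s = -2 by 1 full period(s), and the series is 4-periodic.
At s = -2 the one-sided limits are ψ(-2^-) = -5 and ψ(-2^+) = -3.
By Dirichlet's theorem the series converges to their average, [(-5) + (-3)]/2 = -4.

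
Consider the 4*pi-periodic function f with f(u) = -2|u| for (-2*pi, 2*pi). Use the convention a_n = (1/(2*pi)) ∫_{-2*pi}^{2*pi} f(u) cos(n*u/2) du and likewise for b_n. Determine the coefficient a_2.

0

a_2 = (1/(2*pi)) ∫_{-2*pi}^{2*pi} f(u) cos(u) du.
f is even and cos(u) is even, so the integrand is even and a_2 = 1/pi ∫_0^{2*pi} f(u) cos(u) du.
Integrating by parts (boundary term plus one more integral), an antiderivative of (-2*u) cos(u) is -2*u*sin(u) - 2*cos(u); evaluating from 0 to 2*pi: ∫_{0}^{2*pi} (-2*u) cos(u) du = (-2) - (-2) = 0.
Hence a_2 = (1/pi)·(0) = 0.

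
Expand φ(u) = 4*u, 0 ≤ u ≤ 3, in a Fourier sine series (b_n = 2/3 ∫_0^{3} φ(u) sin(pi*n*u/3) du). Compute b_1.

24/pi

b_1 = 2/3 ∫_0^{3} (4*u) sin(pi*u/3) du.
Integrating by parts (boundary term plus one more integral), an antiderivative of (4*u) sin(pi*u/3) is -12*u*cos(pi*u/3)/pi + 36*sin(pi*u/3)/pi**2; evaluating from 0 to 3: ∫_{0}^{3} (4*u) sin(pi*u/3) du = (36/pi) - (0) = 36/pi.
Hence b_1 = (2/3)·(36/pi) = 24/pi.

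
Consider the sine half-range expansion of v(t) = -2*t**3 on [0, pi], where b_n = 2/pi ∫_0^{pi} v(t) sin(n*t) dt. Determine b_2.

-3 + 2*pi**2

b_2 = 2/pi ∫_0^{pi} (-2*t**3) sin(2*t) dt.
Integrating by parts three times (tabular method), an antiderivative of (-2*t**3) sin(2*t) is t**3*cos(2*t) - 3*t**2*sin(2*t)/2 - 3*t*cos(2*t)/2 + 3*sin(2*t)/4; evaluating from 0 to pi: ∫_{0}^{pi} (-2*t**3) sin(2*t) dt = (pi*(-3/2 + pi**2)) - (0) = pi*(-3/2 + pi**2).
Hence b_2 = (2/pi)·(pi*(-3/2 + pi**2)) = -3 + 2*pi**2.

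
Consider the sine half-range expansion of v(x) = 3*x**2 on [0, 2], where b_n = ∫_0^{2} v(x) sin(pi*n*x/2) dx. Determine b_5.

b_5 = ∫_0^{2} (3*x**2) sin(5*pi*x/2) dx.
Integrating by parts twice (tabular method), an antiderivative of (3*x**2) sin(5*pi*x/2) is -6*x**2*cos(5*pi*x/2)/(5*pi) + 24*x*sin(5*pi*x/2)/(25*pi**2) + 48*cos(5*pi*x/2)/(125*pi**3); evaluating from 0 to 2: ∫_{0}^{2} (3*x**2) sin(5*pi*x/2) dx = (24*(-2 + 25*pi**2)/(125*pi**3)) - (48/(125*pi**3)) = 24*(-4 + 25*pi**2)/(125*pi**3).
Hence b_5 = 24*(-4 + 25*pi**2)/(125*pi**3).

24*(-4 + 25*pi**2)/(125*pi**3)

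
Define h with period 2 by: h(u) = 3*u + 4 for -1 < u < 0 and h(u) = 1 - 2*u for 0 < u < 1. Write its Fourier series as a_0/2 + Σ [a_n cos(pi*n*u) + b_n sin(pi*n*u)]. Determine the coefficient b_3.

-5/(3*pi)

b_3 = ∫_{-1}^{1} h(u) sin(3*pi*u) du.
Split the integral at the breakpoints.
Integrating by parts (boundary term plus one more integral), an antiderivative of (3*u + 4) sin(3*pi*u) is -u*cos(3*pi*u)/pi + sin(3*pi*u)/(3*pi**2) - 4*cos(3*pi*u)/(3*pi); evaluating from -1 to 0: ∫_{-1}^{0} (3*u + 4) sin(3*pi*u) du = (-4/(3*pi)) - (1/(3*pi)) = -5/(3*pi).
Integrating by parts (boundary term plus one more integral), an antiderivative of (1 - 2*u) sin(3*pi*u) is 2*u*cos(3*pi*u)/(3*pi) - 2*sin(3*pi*u)/(9*pi**2) - cos(3*pi*u)/(3*pi); evaluating from 0 to 1: ∫_{0}^{1} (1 - 2*u) sin(3*pi*u) du = (-1/(3*pi)) - (-1/(3*pi)) = 0.
Summing the pieces gives b_3 = -5/(3*pi).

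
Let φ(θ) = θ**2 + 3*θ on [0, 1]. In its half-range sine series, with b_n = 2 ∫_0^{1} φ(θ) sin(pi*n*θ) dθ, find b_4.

b_4 = 2 ∫_0^{1} (θ**2 + 3*θ) sin(4*pi*θ) dθ.
Integrating by parts twice (tabular method), an antiderivative of (θ**2 + 3*θ) sin(4*pi*θ) is -θ**2*cos(4*pi*θ)/(4*pi) + θ*sin(4*pi*θ)/(8*pi**2) - 3*θ*cos(4*pi*θ)/(4*pi) + 3*sin(4*pi*θ)/(16*pi**2) + cos(4*pi*θ)/(32*pi**3); evaluating from 0 to 1: ∫_{0}^{1} (θ**2 + 3*θ) sin(4*pi*θ) dθ = ((1/32 - pi**2)/pi**3) - (1/(32*pi**3)) = -1/pi.
Hence b_4 = 2·(-1/pi) = -2/pi.

-2/pi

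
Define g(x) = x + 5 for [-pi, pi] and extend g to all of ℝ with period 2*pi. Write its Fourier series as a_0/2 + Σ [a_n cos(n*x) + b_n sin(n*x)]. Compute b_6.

b_6 = 1/pi ∫_{-pi}^{pi} g(x) sin(6*x) dx.
Integrating by parts (boundary term plus one more integral), an antiderivative of (x + 5) sin(6*x) is -x*cos(6*x)/6 + sin(6*x)/36 - 5*cos(6*x)/6; evaluating from -pi to pi: ∫_{-pi}^{pi} (x + 5) sin(6*x) dx = (-5/6 - pi/6) - (-5/6 + pi/6) = -pi/3.
Hence b_6 = (1/pi)·(-pi/3) = -1/3.

-1/3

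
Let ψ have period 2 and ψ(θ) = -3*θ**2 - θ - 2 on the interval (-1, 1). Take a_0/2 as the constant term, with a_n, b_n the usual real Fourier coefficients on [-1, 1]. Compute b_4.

b_4 = ∫_{-1}^{1} ψ(θ) sin(4*pi*θ) dθ.
Integrating by parts twice (tabular method), an antiderivative of (-3*θ**2 - θ - 2) sin(4*pi*θ) is 3*θ**2*cos(4*pi*θ)/(4*pi) - 3*θ*sin(4*pi*θ)/(8*pi**2) + θ*cos(4*pi*θ)/(4*pi) - sin(4*pi*θ)/(16*pi**2) - 3*cos(4*pi*θ)/(32*pi**3) + cos(4*pi*θ)/(2*pi); evaluating from -1 to 1: ∫_{-1}^{1} (-3*θ**2 - θ - 2) sin(4*pi*θ) dθ = (3*(-1 + 16*pi**2)/(32*pi**3)) - ((-3/32 + pi**2)/pi**3) = 1/(2*pi).
Hence b_4 = 1/(2*pi).

1/(2*pi)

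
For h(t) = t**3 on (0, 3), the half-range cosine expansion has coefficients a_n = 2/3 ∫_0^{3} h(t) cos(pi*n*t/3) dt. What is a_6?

9/(2*pi**2)

a_6 = 2/3 ∫_0^{3} (t**3) cos(2*pi*t) dt.
Integrating by parts three times (tabular method), an antiderivative of (t**3) cos(2*pi*t) is t**3*sin(2*pi*t)/(2*pi) + 3*t**2*cos(2*pi*t)/(4*pi**2) - 3*t*sin(2*pi*t)/(4*pi**3) - 3*cos(2*pi*t)/(8*pi**4); evaluating from 0 to 3: ∫_{0}^{3} (t**3) cos(2*pi*t) dt = (3*(-1 + 18*pi**2)/(8*pi**4)) - (-3/(8*pi**4)) = 27/(4*pi**2).
Hence a_6 = (2/3)·(27/(4*pi**2)) = 9/(2*pi**2).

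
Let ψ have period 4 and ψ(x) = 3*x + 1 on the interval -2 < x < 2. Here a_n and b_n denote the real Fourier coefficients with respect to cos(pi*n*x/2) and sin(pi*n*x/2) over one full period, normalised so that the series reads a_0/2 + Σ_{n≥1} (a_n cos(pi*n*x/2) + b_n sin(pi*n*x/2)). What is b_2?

-6/pi

b_2 = 1/2 ∫_{-2}^{2} ψ(x) sin(pi*x) dx.
Integrating by parts (boundary term plus one more integral), an antiderivative of (3*x + 1) sin(pi*x) is -3*x*cos(pi*x)/pi + 3*sin(pi*x)/pi**2 - cos(pi*x)/pi; evaluating from -2 to 2: ∫_{-2}^{2} (3*x + 1) sin(pi*x) dx = (-7/pi) - (5/pi) = -12/pi.
Hence b_2 = (1/2)·(-12/pi) = -6/pi.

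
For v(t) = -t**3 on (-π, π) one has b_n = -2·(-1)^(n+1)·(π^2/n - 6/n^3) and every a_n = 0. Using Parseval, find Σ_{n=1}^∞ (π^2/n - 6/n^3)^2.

Parseval: Σ b_n^2 = (1/π) ∫_{-π}^{π} v(t)^2 dt = 2*pi**6/7.
b_n^2 = 4·(π^2/n - 6/n^3)^2, so the sum equals (2*pi**6/7)/4 = pi**6/14.

pi**6/14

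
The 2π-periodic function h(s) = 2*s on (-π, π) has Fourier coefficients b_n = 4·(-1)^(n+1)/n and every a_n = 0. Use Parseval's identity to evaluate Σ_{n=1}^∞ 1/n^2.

Parseval: Σ b_n^2 = (1/π) ∫_{-π}^{π} h(s)^2 ds = 8*pi**2/3.
Σ b_n^2 = Σ 16/n^2, so Σ 1/n^2 = (8*pi**2/3)/16 = pi**2/6.

pi**2/6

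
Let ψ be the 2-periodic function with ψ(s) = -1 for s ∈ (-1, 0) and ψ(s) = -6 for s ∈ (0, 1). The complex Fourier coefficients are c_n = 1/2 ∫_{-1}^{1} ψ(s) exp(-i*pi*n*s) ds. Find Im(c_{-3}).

Since ψ is real-valued, Im(c_{-3}) = -1/2 ∫_{-1}^{1} ψ(s) sin(-3*pi*s) ds = b_{3}/2.
Split the integral at the breakpoints.
Directly, an antiderivative of (-1) sin(-3*pi*s) is -cos(3*pi*s)/(3*pi); evaluating from -1 to 0: ∫_{-1}^{0} (-1) sin(-3*pi*s) ds = (-1/(3*pi)) - (1/(3*pi)) = -2/(3*pi).
Directly, an antiderivative of (-6) sin(-3*pi*s) is -2*cos(3*pi*s)/pi; evaluating from 0 to 1: ∫_{0}^{1} (-6) sin(-3*pi*s) ds = (2/pi) - (-2/pi) = 4/pi.
So ∫_{-1}^{1} ψ(s) sin(-3*pi*s) ds = 10/(3*pi).
Hence Im(c_{-3}) = (-1/2)·(10/(3*pi)) = -5/(3*pi).

-5/(3*pi)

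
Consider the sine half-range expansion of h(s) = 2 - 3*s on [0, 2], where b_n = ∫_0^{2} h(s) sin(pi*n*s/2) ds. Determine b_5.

b_5 = ∫_0^{2} (2 - 3*s) sin(5*pi*s/2) ds.
Integrating by parts (boundary term plus one more integral), an antiderivative of (2 - 3*s) sin(5*pi*s/2) is 6*s*cos(5*pi*s/2)/(5*pi) - 12*sin(5*pi*s/2)/(25*pi**2) - 4*cos(5*pi*s/2)/(5*pi); evaluating from 0 to 2: ∫_{0}^{2} (2 - 3*s) sin(5*pi*s/2) ds = (-8/(5*pi)) - (-4/(5*pi)) = -4/(5*pi).
Hence b_5 = -4/(5*pi).

-4/(5*pi)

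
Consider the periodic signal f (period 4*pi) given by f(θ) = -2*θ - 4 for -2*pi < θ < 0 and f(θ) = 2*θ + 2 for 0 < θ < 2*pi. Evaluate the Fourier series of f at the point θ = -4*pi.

-1

θ = -4*pi differs from θ = 0 by -1 full period(s), and the series is 4*pi-periodic.
At θ = 0 the one-sided limits are f(0^-) = -4 and f(0^+) = 2.
By Dirichlet's theorem the series converges to their average, [(-4) + (2)]/2 = -1.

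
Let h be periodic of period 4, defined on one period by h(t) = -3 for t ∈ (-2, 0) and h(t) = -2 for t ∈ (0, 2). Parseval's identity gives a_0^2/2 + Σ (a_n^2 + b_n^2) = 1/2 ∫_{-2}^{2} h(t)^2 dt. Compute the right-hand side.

13

1/2 ∫_{-2}^{2} h(t)^2 dt = 1/2 · (26) = 13.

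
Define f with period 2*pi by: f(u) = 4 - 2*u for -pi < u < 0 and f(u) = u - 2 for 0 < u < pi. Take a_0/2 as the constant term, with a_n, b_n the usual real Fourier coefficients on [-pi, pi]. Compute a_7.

-6/(49*pi)

a_7 = 1/pi ∫_{-pi}^{pi} f(u) cos(7*u) du.
Split the integral at the breakpoints.
Integrating by parts (boundary term plus one more integral), an antiderivative of (4 - 2*u) cos(7*u) is -2*u*sin(7*u)/7 + 4*sin(7*u)/7 - 2*cos(7*u)/49; evaluating from -pi to 0: ∫_{-pi}^{0} (4 - 2*u) cos(7*u) du = (-2/49) - (2/49) = -4/49.
Integrating by parts (boundary term plus one more integral), an antiderivative of (u - 2) cos(7*u) is u*sin(7*u)/7 - 2*sin(7*u)/7 + cos(7*u)/49; evaluating from 0 to pi: ∫_{0}^{pi} (u - 2) cos(7*u) du = (-1/49) - (1/49) = -2/49.
Summing the pieces and multiplying by (1/pi) gives a_7 = -6/(49*pi).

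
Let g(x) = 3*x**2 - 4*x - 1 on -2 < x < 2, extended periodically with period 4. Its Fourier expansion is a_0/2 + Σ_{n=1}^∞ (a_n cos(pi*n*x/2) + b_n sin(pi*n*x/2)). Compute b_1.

b_1 = 1/2 ∫_{-2}^{2} g(x) sin(pi*x/2) dx.
Integrating by parts twice (tabular method), an antiderivative of (3*x**2 - 4*x - 1) sin(pi*x/2) is -6*x**2*cos(pi*x/2)/pi + 24*x*sin(pi*x/2)/pi**2 + 8*x*cos(pi*x/2)/pi - 16*sin(pi*x/2)/pi**2 + 2*cos(pi*x/2)/pi + 48*cos(pi*x/2)/pi**3; evaluating from -2 to 2: ∫_{-2}^{2} (3*x**2 - 4*x - 1) sin(pi*x/2) dx = (-48/pi**3 + 6/pi) - (-48/pi**3 + 38/pi) = -32/pi.
Hence b_1 = (1/2)·(-32/pi) = -16/pi.

-16/pi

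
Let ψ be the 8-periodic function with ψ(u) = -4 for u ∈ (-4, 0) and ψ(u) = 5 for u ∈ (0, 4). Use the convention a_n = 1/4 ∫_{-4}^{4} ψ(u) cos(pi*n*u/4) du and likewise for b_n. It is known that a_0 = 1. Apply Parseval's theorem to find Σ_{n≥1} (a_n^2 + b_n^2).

Parseval: a_0^2/2 + Σ_{n≥1} (a_n^2+b_n^2) = 1/4 ∫_{-4}^{4} ψ(u)^2 du = 41.
Subtract a_0^2/2 = 1/2: Σ (a_n^2+b_n^2) = 81/2.

81/2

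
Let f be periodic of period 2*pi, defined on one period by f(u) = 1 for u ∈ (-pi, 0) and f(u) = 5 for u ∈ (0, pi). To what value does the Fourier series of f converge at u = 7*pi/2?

1

u = 7*pi/2 differs from u = -pi/2 by 2 full period(s), and the series is 2*pi-periodic.
f is continuous at u = -pi/2 with value 1, so the series converges to 1 there.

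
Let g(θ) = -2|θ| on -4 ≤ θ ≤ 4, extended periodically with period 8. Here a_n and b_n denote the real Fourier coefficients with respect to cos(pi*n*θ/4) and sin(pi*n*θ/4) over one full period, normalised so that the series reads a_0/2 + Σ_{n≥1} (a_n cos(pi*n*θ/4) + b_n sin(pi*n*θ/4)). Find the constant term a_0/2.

-4

a_0 = 1/4 ∫_{-4}^{4} g(θ) dθ = 1/4 · (-32) = -8.
So the constant term a_0/2 = -4.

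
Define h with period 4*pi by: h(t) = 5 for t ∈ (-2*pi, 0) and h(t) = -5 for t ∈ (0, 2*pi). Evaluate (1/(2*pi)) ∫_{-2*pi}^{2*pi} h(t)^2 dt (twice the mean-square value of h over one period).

50

(1/(2*pi)) ∫_{-2*pi}^{2*pi} h(t)^2 dt = (1/(2*pi)) · (100*pi) = 50.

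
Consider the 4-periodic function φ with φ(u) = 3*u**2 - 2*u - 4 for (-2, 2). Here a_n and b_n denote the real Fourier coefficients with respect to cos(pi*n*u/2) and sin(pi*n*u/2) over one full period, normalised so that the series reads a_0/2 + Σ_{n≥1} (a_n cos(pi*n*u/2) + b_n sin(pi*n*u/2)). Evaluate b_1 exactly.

-8/pi

b_1 = 1/2 ∫_{-2}^{2} φ(u) sin(pi*u/2) du.
Integrating by parts twice (tabular method), an antiderivative of (3*u**2 - 2*u - 4) sin(pi*u/2) is -6*u**2*cos(pi*u/2)/pi + 24*u*sin(pi*u/2)/pi**2 + 4*u*cos(pi*u/2)/pi - 8*sin(pi*u/2)/pi**2 + 48*cos(pi*u/2)/pi**3 + 8*cos(pi*u/2)/pi; evaluating from -2 to 2: ∫_{-2}^{2} (3*u**2 - 2*u - 4) sin(pi*u/2) du = (-48/pi**3 + 8/pi) - (-48/pi**3 + 24/pi) = -16/pi.
Hence b_1 = (1/2)·(-16/pi) = -8/pi.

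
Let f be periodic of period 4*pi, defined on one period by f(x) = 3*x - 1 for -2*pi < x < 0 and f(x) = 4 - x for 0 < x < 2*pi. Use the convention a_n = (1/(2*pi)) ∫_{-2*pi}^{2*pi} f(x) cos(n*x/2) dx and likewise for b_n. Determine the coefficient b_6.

b_6 = (1/(2*pi)) ∫_{-2*pi}^{2*pi} f(x) sin(3*x) dx.
Split the integral at the breakpoints.
Integrating by parts (boundary term plus one more integral), an antiderivative of (3*x - 1) sin(3*x) is -x*cos(3*x) + sin(3*x)/3 + cos(3*x)/3; evaluating from -2*pi to 0: ∫_{-2*pi}^{0} (3*x - 1) sin(3*x) dx = (1/3) - (1/3 + 2*pi) = -2*pi.
Integrating by parts (boundary term plus one more integral), an antiderivative of (4 - x) sin(3*x) is x*cos(3*x)/3 - sin(3*x)/9 - 4*cos(3*x)/3; evaluating from 0 to 2*pi: ∫_{0}^{2*pi} (4 - x) sin(3*x) dx = (-4/3 + 2*pi/3) - (-4/3) = 2*pi/3.
Summing the pieces and multiplying by (1/(2*pi)) gives b_6 = -2/3.

-2/3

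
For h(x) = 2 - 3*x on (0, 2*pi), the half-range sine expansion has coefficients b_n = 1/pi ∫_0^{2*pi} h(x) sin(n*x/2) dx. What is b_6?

b_6 = 1/pi ∫_0^{2*pi} (2 - 3*x) sin(3*x) dx.
Integrating by parts (boundary term plus one more integral), an antiderivative of (2 - 3*x) sin(3*x) is x*cos(3*x) - sin(3*x)/3 - 2*cos(3*x)/3; evaluating from 0 to 2*pi: ∫_{0}^{2*pi} (2 - 3*x) sin(3*x) dx = (-2/3 + 2*pi) - (-2/3) = 2*pi.
Hence b_6 = (1/pi)·(2*pi) = 2.

2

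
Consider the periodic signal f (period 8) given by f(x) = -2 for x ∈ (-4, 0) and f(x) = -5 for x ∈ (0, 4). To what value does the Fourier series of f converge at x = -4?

-7/2

x = -4 differs from x = 4 by -1 full period(s), and the series is 8-periodic.
At x = 4 the one-sided limits are f(4^-) = -5 and f(4^+) = -2.
By Dirichlet's theorem the series converges to their average, [(-5) + (-2)]/2 = -7/2.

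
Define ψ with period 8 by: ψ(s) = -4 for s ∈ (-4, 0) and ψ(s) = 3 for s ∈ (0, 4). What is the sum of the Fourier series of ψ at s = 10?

s = 10 differs from s = 2 by 1 full period(s), and the series is 8-periodic.
ψ is continuous at s = 2 with value 3, so the series converges to 3 there.

3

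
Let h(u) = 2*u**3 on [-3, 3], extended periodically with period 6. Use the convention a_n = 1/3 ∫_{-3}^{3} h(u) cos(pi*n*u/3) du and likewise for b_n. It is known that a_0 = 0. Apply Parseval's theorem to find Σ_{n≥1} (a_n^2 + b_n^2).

Parseval: a_0^2/2 + Σ_{n≥1} (a_n^2+b_n^2) = 1/3 ∫_{-3}^{3} h(u)^2 du = 5832/7.
Subtract a_0^2/2 = 0: Σ (a_n^2+b_n^2) = 5832/7.

5832/7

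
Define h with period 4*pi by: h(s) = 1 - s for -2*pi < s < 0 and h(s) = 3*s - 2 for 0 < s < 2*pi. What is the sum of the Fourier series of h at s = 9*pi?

s = 9*pi differs from s = pi by 2 full period(s), and the series is 4*pi-periodic.
h is continuous at s = pi with value -2 + 3*pi, so the series converges to -2 + 3*pi there.

-2 + 3*pi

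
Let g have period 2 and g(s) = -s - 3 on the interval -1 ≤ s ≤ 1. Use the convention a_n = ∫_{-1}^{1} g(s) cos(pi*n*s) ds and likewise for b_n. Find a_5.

0

a_5 = ∫_{-1}^{1} g(s) cos(5*pi*s) ds.
Integrating by parts (boundary term plus one more integral), an antiderivative of (-s - 3) cos(5*pi*s) is -s*sin(5*pi*s)/(5*pi) - 3*sin(5*pi*s)/(5*pi) - cos(5*pi*s)/(25*pi**2); evaluating from -1 to 1: ∫_{-1}^{1} (-s - 3) cos(5*pi*s) ds = (1/(25*pi**2)) - (1/(25*pi**2)) = 0.
Hence a_5 = 0.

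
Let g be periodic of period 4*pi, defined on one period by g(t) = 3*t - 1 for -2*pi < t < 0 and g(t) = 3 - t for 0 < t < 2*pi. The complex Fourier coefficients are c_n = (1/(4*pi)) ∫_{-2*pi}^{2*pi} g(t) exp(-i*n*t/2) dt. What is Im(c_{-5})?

2*(2 + pi)/(5*pi)

Since g is real-valued, Im(c_{-5}) = -(1/(4*pi)) ∫_{-2*pi}^{2*pi} g(t) sin(-5*t/2) dt = b_{5}/2.
Split the integral at the breakpoints.
Integrating by parts (boundary term plus one more integral), an antiderivative of (3*t - 1) sin(-5*t/2) is 6*t*cos(5*t/2)/5 - 12*sin(5*t/2)/25 - 2*cos(5*t/2)/5; evaluating from -2*pi to 0: ∫_{-2*pi}^{0} (3*t - 1) sin(-5*t/2) dt = (-2/5) - (2/5 + 12*pi/5) = -12*pi/5 - 4/5.
Integrating by parts (boundary term plus one more integral), an antiderivative of (3 - t) sin(-5*t/2) is -2*t*cos(5*t/2)/5 + 4*sin(5*t/2)/25 + 6*cos(5*t/2)/5; evaluating from 0 to 2*pi: ∫_{0}^{2*pi} (3 - t) sin(-5*t/2) dt = (-6/5 + 4*pi/5) - (6/5) = -12/5 + 4*pi/5.
So ∫_{-2*pi}^{2*pi} g(t) sin(-5*t/2) dt = -8*pi/5 - 16/5.
Hence Im(c_{-5}) = (-1/(4*pi))·(-8*pi/5 - 16/5) = 2*(2 + pi)/(5*pi).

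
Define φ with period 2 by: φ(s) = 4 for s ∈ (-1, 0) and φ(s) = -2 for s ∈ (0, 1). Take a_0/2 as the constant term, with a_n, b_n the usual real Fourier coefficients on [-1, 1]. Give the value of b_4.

b_4 = ∫_{-1}^{1} φ(s) sin(4*pi*s) ds.
Split the integral at the breakpoints.
Directly, an antiderivative of (4) sin(4*pi*s) is -cos(4*pi*s)/pi; evaluating from -1 to 0: ∫_{-1}^{0} (4) sin(4*pi*s) ds = (-1/pi) - (-1/pi) = 0.
Directly, an antiderivative of (-2) sin(4*pi*s) is cos(4*pi*s)/(2*pi); evaluating from 0 to 1: ∫_{0}^{1} (-2) sin(4*pi*s) ds = (1/(2*pi)) - (1/(2*pi)) = 0.
Summing the pieces gives b_4 = 0.

0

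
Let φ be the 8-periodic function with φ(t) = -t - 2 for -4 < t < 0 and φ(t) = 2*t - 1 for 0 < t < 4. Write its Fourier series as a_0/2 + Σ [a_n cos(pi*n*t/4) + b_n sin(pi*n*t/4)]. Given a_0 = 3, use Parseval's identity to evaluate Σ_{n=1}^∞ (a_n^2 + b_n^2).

Parseval: a_0^2/2 + Σ_{n≥1} (a_n^2+b_n^2) = 1/4 ∫_{-4}^{4} φ(t)^2 dt = 47/3.
Subtract a_0^2/2 = 9/2: Σ (a_n^2+b_n^2) = 67/6.

67/6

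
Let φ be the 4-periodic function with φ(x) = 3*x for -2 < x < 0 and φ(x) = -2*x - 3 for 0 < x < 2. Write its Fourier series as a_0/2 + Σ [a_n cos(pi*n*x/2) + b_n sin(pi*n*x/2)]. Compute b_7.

b_7 = 1/2 ∫_{-2}^{2} φ(x) sin(7*pi*x/2) dx.
Split the integral at the breakpoints.
Integrating by parts (boundary term plus one more integral), an antiderivative of (3*x) sin(7*pi*x/2) is -6*x*cos(7*pi*x/2)/(7*pi) + 12*sin(7*pi*x/2)/(49*pi**2); evaluating from -2 to 0: ∫_{-2}^{0} (3*x) sin(7*pi*x/2) dx = (0) - (-12/(7*pi)) = 12/(7*pi).
Integrating by parts (boundary term plus one more integral), an antiderivative of (-2*x - 3) sin(7*pi*x/2) is 4*x*cos(7*pi*x/2)/(7*pi) - 8*sin(7*pi*x/2)/(49*pi**2) + 6*cos(7*pi*x/2)/(7*pi); evaluating from 0 to 2: ∫_{0}^{2} (-2*x - 3) sin(7*pi*x/2) dx = (-2/pi) - (6/(7*pi)) = -20/(7*pi).
Summing the pieces and multiplying by (1/2) gives b_7 = -4/(7*pi).

-4/(7*pi)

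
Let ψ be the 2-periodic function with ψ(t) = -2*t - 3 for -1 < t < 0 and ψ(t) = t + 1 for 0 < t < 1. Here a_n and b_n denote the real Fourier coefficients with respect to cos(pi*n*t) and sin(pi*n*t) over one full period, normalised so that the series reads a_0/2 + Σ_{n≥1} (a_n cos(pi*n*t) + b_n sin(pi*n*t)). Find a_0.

a_0 = ∫_{-1}^{1} ψ(t) dt = -1/2.

-1/2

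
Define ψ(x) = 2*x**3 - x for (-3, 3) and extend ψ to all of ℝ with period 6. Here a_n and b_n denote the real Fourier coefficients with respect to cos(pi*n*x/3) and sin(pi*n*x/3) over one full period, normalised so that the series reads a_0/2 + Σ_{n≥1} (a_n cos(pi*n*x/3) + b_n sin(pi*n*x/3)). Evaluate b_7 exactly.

b_7 = 1/3 ∫_{-3}^{3} ψ(x) sin(7*pi*x/3) dx.
ψ is odd and sin(7*pi*x/3) is odd, so the integrand is even and b_7 = 2/3 ∫_0^{3} ψ(x) sin(7*pi*x/3) dx.
Integrating by parts three times (tabular method), an antiderivative of (2*x**3 - x) sin(7*pi*x/3) is -6*x**3*cos(7*pi*x/3)/(7*pi) + 54*x**2*sin(7*pi*x/3)/(49*pi**2) + 324*x*cos(7*pi*x/3)/(343*pi**3) + 3*x*cos(7*pi*x/3)/(7*pi) - 9*sin(7*pi*x/3)/(49*pi**2) - 972*sin(7*pi*x/3)/(2401*pi**4); evaluating from 0 to 3: ∫_{0}^{3} (2*x**3 - x) sin(7*pi*x/3) dx = (9*(-108 + 833*pi**2)/(343*pi**3)) - (0) = 9*(-108 + 833*pi**2)/(343*pi**3).
Hence b_7 = (2/3)·(9*(-108 + 833*pi**2)/(343*pi**3)) = 6*(-108 + 833*pi**2)/(343*pi**3).

6*(-108 + 833*pi**2)/(343*pi**3)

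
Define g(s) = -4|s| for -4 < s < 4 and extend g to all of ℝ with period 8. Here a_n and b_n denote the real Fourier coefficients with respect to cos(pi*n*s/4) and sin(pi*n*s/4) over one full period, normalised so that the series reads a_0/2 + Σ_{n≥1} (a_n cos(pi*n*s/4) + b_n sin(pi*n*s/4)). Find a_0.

-16

a_0 = 1/4 ∫_{-4}^{4} g(s) ds = 1/4 · (-64) = -16.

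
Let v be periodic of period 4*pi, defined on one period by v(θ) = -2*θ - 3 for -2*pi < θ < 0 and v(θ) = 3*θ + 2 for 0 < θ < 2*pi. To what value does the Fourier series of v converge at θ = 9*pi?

2 + 3*pi

θ = 9*pi differs from θ = pi by 2 full period(s), and the series is 4*pi-periodic.
v is continuous at θ = pi with value 2 + 3*pi, so the series converges to 2 + 3*pi there.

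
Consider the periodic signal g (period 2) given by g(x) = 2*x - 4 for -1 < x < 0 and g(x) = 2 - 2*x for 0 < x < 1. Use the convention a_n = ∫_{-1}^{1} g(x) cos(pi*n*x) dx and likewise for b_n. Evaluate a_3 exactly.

a_3 = ∫_{-1}^{1} g(x) cos(3*pi*x) dx.
Split the integral at the breakpoints.
Integrating by parts (boundary term plus one more integral), an antiderivative of (2*x - 4) cos(3*pi*x) is 2*x*sin(3*pi*x)/(3*pi) - 4*sin(3*pi*x)/(3*pi) + 2*cos(3*pi*x)/(9*pi**2); evaluating from -1 to 0: ∫_{-1}^{0} (2*x - 4) cos(3*pi*x) dx = (2/(9*pi**2)) - (-2/(9*pi**2)) = 4/(9*pi**2).
Integrating by parts (boundary term plus one more integral), an antiderivative of (2 - 2*x) cos(3*pi*x) is -2*x*sin(3*pi*x)/(3*pi) + 2*sin(3*pi*x)/(3*pi) - 2*cos(3*pi*x)/(9*pi**2); evaluating from 0 to 1: ∫_{0}^{1} (2 - 2*x) cos(3*pi*x) dx = (2/(9*pi**2)) - (-2/(9*pi**2)) = 4/(9*pi**2).
Summing the pieces gives a_3 = 8/(9*pi**2).

8/(9*pi**2)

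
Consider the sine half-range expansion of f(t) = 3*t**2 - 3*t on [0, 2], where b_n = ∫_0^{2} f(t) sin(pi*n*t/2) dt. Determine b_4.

-3/pi

b_4 = ∫_0^{2} (3*t**2 - 3*t) sin(2*pi*t) dt.
Integrating by parts twice (tabular method), an antiderivative of (3*t**2 - 3*t) sin(2*pi*t) is -3*t**2*cos(2*pi*t)/(2*pi) + 3*t*sin(2*pi*t)/(2*pi**2) + 3*t*cos(2*pi*t)/(2*pi) - 3*sin(2*pi*t)/(4*pi**2) + 3*cos(2*pi*t)/(4*pi**3); evaluating from 0 to 2: ∫_{0}^{2} (3*t**2 - 3*t) sin(2*pi*t) dt = (-3/pi + 3/(4*pi**3)) - (3/(4*pi**3)) = -3/pi.
Hence b_4 = -3/pi.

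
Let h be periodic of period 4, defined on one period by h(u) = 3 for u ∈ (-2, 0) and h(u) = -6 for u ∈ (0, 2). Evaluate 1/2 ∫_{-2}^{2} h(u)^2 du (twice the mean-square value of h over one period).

45

1/2 ∫_{-2}^{2} h(u)^2 du = 1/2 · (90) = 45.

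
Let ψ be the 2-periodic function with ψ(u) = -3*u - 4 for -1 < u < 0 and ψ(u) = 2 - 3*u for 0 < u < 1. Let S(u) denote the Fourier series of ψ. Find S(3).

u = 3 differs from u = 1 by 1 full period(s), and the series is 2-periodic.
ψ is continuous at u = 1 with value -1, so the series converges to -1 there.

-1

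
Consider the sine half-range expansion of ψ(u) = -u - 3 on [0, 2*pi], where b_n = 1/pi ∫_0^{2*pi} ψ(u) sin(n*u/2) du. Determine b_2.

b_2 = 1/pi ∫_0^{2*pi} (-u - 3) sin(u) du.
Integrating by parts (boundary term plus one more integral), an antiderivative of (-u - 3) sin(u) is u*cos(u) - sin(u) + 3*cos(u); evaluating from 0 to 2*pi: ∫_{0}^{2*pi} (-u - 3) sin(u) du = (3 + 2*pi) - (3) = 2*pi.
Hence b_2 = (1/pi)·(2*pi) = 2.

2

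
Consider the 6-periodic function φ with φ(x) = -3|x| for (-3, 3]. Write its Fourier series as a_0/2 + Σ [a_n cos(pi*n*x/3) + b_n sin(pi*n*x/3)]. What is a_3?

a_3 = 1/3 ∫_{-3}^{3} φ(x) cos(pi*x) dx.
φ is even and cos(pi*x) is even, so the integrand is even and a_3 = 2/3 ∫_0^{3} φ(x) cos(pi*x) dx.
Integrating by parts (boundary term plus one more integral), an antiderivative of (-3*x) cos(pi*x) is -3*x*sin(pi*x)/pi - 3*cos(pi*x)/pi**2; evaluating from 0 to 3: ∫_{0}^{3} (-3*x) cos(pi*x) dx = (3/pi**2) - (-3/pi**2) = 6/pi**2.
Hence a_3 = (2/3)·(6/pi**2) = 4/pi**2.

4/pi**2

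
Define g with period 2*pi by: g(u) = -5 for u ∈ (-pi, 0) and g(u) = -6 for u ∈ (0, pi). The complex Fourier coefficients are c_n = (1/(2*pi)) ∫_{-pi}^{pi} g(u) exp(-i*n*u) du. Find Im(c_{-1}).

-1/pi

Since g is real-valued, Im(c_{-1}) = -(1/(2*pi)) ∫_{-pi}^{pi} g(u) sin(-u) du = b_{1}/2.
Split the integral at the breakpoints.
Directly, an antiderivative of (-5) sin(-u) is -5*cos(u); evaluating from -pi to 0: ∫_{-pi}^{0} (-5) sin(-u) du = (-5) - (5) = -10.
Directly, an antiderivative of (-6) sin(-u) is -6*cos(u); evaluating from 0 to pi: ∫_{0}^{pi} (-6) sin(-u) du = (6) - (-6) = 12.
So ∫_{-pi}^{pi} g(u) sin(-u) du = 2.
Hence Im(c_{-1}) = (-1/(2*pi))·(2) = -1/pi.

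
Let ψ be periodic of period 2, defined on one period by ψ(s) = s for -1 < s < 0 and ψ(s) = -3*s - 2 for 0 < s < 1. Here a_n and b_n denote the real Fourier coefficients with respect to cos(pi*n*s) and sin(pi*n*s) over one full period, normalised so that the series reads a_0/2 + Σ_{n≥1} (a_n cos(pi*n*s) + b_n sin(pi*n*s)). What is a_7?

8/(49*pi**2)

a_7 = ∫_{-1}^{1} ψ(s) cos(7*pi*s) ds.
Split the integral at the breakpoints.
Integrating by parts (boundary term plus one more integral), an antiderivative of (s) cos(7*pi*s) is s*sin(7*pi*s)/(7*pi) + cos(7*pi*s)/(49*pi**2); evaluating from -1 to 0: ∫_{-1}^{0} (s) cos(7*pi*s) ds = (1/(49*pi**2)) - (-1/(49*pi**2)) = 2/(49*pi**2).
Integrating by parts (boundary term plus one more integral), an antiderivative of (-3*s - 2) cos(7*pi*s) is -3*s*sin(7*pi*s)/(7*pi) - 2*sin(7*pi*s)/(7*pi) - 3*cos(7*pi*s)/(49*pi**2); evaluating from 0 to 1: ∫_{0}^{1} (-3*s - 2) cos(7*pi*s) ds = (3/(49*pi**2)) - (-3/(49*pi**2)) = 6/(49*pi**2).
Summing the pieces gives a_7 = 8/(49*pi**2).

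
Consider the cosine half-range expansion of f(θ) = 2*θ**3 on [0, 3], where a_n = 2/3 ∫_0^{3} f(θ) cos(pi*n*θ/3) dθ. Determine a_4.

81/(4*pi**2)

a_4 = 2/3 ∫_0^{3} (2*θ**3) cos(4*pi*θ/3) dθ.
Integrating by parts three times (tabular method), an antiderivative of (2*θ**3) cos(4*pi*θ/3) is 3*θ**3*sin(4*pi*θ/3)/(2*pi) + 27*θ**2*cos(4*pi*θ/3)/(8*pi**2) - 81*θ*sin(4*pi*θ/3)/(16*pi**3) - 243*cos(4*pi*θ/3)/(64*pi**4); evaluating from 0 to 3: ∫_{0}^{3} (2*θ**3) cos(4*pi*θ/3) dθ = (243*(-1 + 8*pi**2)/(64*pi**4)) - (-243/(64*pi**4)) = 243/(8*pi**2).
Hence a_4 = (2/3)·(243/(8*pi**2)) = 81/(4*pi**2).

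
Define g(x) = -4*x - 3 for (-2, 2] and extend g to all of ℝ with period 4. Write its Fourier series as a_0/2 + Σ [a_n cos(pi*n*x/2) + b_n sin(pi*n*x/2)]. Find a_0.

-6

a_0 = 1/2 ∫_{-2}^{2} g(x) dx = 1/2 · (-12) = -6.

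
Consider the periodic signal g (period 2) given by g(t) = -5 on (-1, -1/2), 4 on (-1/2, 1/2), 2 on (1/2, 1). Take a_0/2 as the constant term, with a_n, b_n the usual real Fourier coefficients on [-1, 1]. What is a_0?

5/2

a_0 = ∫_{-1}^{1} g(t) dt = 5/2.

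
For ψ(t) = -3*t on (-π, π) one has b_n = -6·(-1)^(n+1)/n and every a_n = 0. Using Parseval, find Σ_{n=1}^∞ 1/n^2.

pi**2/6

Parseval: Σ b_n^2 = (1/π) ∫_{-π}^{π} ψ(t)^2 dt = 6*pi**2.
Σ b_n^2 = Σ 36/n^2, so Σ 1/n^2 = (6*pi**2)/36 = pi**2/6.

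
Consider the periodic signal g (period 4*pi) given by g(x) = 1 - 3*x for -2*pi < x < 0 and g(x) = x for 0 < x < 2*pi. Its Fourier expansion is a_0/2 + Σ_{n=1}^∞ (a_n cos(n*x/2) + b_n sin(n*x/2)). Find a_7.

a_7 = (1/(2*pi)) ∫_{-2*pi}^{2*pi} g(x) cos(7*x/2) dx.
Split the integral at the breakpoints.
Integrating by parts (boundary term plus one more integral), an antiderivative of (1 - 3*x) cos(7*x/2) is -6*x*sin(7*x/2)/7 + 2*sin(7*x/2)/7 - 12*cos(7*x/2)/49; evaluating from -2*pi to 0: ∫_{-2*pi}^{0} (1 - 3*x) cos(7*x/2) dx = (-12/49) - (12/49) = -24/49.
Integrating by parts (boundary term plus one more integral), an antiderivative of (x) cos(7*x/2) is 2*x*sin(7*x/2)/7 + 4*cos(7*x/2)/49; evaluating from 0 to 2*pi: ∫_{0}^{2*pi} (x) cos(7*x/2) dx = (-4/49) - (4/49) = -8/49.
Summing the pieces and multiplying by (1/(2*pi)) gives a_7 = -16/(49*pi).

-16/(49*pi)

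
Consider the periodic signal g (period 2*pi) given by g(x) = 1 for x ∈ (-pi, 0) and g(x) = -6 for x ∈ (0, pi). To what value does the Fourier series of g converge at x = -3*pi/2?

x = -3*pi/2 differs from x = pi/2 by -1 full period(s), and the series is 2*pi-periodic.
g is continuous at x = pi/2 with value -6, so the series converges to -6 there.

-6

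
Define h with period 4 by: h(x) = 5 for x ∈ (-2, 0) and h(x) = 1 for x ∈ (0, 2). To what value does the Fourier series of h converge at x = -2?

At x = -2 the one-sided limits are h(-2^-) = 1 and h(-2^+) = 5.
By Dirichlet's theorem the series converges to their average, [(1) + (5)]/2 = 3.

3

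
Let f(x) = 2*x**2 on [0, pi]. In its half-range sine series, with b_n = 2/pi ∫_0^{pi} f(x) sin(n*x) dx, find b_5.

b_5 = 2/pi ∫_0^{pi} (2*x**2) sin(5*x) dx.
Integrating by parts twice (tabular method), an antiderivative of (2*x**2) sin(5*x) is -2*x**2*cos(5*x)/5 + 4*x*sin(5*x)/25 + 4*cos(5*x)/125; evaluating from 0 to pi: ∫_{0}^{pi} (2*x**2) sin(5*x) dx = (-4/125 + 2*pi**2/5) - (4/125) = -8/125 + 2*pi**2/5.
Hence b_5 = (2/pi)·(-8/125 + 2*pi**2/5) = 4*(-4 + 25*pi**2)/(125*pi).

4*(-4 + 25*pi**2)/(125*pi)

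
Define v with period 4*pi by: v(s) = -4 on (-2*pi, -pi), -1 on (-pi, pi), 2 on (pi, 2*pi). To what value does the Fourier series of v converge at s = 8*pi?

-1

s = 8*pi differs from s = 0 by 2 full period(s), and the series is 4*pi-periodic.
v is continuous at s = 0 with value -1, so the series converges to -1 there.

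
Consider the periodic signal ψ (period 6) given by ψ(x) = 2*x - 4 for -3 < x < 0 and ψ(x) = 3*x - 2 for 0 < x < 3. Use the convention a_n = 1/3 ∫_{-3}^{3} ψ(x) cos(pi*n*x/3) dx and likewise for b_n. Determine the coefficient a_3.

-2/(3*pi**2)

a_3 = 1/3 ∫_{-3}^{3} ψ(x) cos(pi*x) dx.
Split the integral at the breakpoints.
Integrating by parts (boundary term plus one more integral), an antiderivative of (2*x - 4) cos(pi*x) is 2*x*sin(pi*x)/pi - 4*sin(pi*x)/pi + 2*cos(pi*x)/pi**2; evaluating from -3 to 0: ∫_{-3}^{0} (2*x - 4) cos(pi*x) dx = (2/pi**2) - (-2/pi**2) = 4/pi**2.
Integrating by parts (boundary term plus one more integral), an antiderivative of (3*x - 2) cos(pi*x) is 3*x*sin(pi*x)/pi - 2*sin(pi*x)/pi + 3*cos(pi*x)/pi**2; evaluating from 0 to 3: ∫_{0}^{3} (3*x - 2) cos(pi*x) dx = (-3/pi**2) - (3/pi**2) = -6/pi**2.
Summing the pieces and multiplying by (1/3) gives a_3 = -2/(3*pi**2).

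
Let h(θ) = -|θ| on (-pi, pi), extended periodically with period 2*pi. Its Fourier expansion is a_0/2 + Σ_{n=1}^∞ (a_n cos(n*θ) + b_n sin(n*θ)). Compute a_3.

a_3 = 1/pi ∫_{-pi}^{pi} h(θ) cos(3*θ) dθ.
h is even and cos(3*θ) is even, so the integrand is even and a_3 = 2/pi ∫_0^{pi} h(θ) cos(3*θ) dθ.
Integrating by parts (boundary term plus one more integral), an antiderivative of (-θ) cos(3*θ) is -θ*sin(3*θ)/3 - cos(3*θ)/9; evaluating from 0 to pi: ∫_{0}^{pi} (-θ) cos(3*θ) dθ = (1/9) - (-1/9) = 2/9.
Hence a_3 = (2/pi)·(2/9) = 4/(9*pi).

4/(9*pi)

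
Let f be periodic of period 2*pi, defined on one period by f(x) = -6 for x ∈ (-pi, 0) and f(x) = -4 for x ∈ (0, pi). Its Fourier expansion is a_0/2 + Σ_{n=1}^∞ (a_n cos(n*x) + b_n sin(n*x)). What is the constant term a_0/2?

-5

a_0 = 1/pi ∫_{-pi}^{pi} f(x) dx = 1/pi · (-10*pi) = -10.
So the constant term a_0/2 = -5.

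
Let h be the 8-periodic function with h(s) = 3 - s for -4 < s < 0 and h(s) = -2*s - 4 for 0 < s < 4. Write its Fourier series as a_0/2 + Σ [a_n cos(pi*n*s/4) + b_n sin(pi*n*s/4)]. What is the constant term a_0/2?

-3/2

a_0 = 1/4 ∫_{-4}^{4} h(s) ds = 1/4 · (-12) = -3.
So the constant term a_0/2 = -3/2.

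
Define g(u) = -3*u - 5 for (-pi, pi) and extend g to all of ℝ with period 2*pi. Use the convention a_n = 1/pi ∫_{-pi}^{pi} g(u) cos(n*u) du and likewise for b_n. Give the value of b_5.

b_5 = 1/pi ∫_{-pi}^{pi} g(u) sin(5*u) du.
Integrating by parts (boundary term plus one more integral), an antiderivative of (-3*u - 5) sin(5*u) is 3*u*cos(5*u)/5 - 3*sin(5*u)/25 + cos(5*u); evaluating from -pi to pi: ∫_{-pi}^{pi} (-3*u - 5) sin(5*u) du = (-3*pi/5 - 1) - (-1 + 3*pi/5) = -6*pi/5.
Hence b_5 = (1/pi)·(-6*pi/5) = -6/5.

-6/5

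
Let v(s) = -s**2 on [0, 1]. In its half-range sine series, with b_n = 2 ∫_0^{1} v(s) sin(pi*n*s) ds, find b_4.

1/(2*pi)

b_4 = 2 ∫_0^{1} (-s**2) sin(4*pi*s) ds.
Integrating by parts twice (tabular method), an antiderivative of (-s**2) sin(4*pi*s) is s**2*cos(4*pi*s)/(4*pi) - s*sin(4*pi*s)/(8*pi**2) - cos(4*pi*s)/(32*pi**3); evaluating from 0 to 1: ∫_{0}^{1} (-s**2) sin(4*pi*s) ds = ((-1 + 8*pi**2)/(32*pi**3)) - (-1/(32*pi**3)) = 1/(4*pi).
Hence b_4 = 2·(1/(4*pi)) = 1/(2*pi).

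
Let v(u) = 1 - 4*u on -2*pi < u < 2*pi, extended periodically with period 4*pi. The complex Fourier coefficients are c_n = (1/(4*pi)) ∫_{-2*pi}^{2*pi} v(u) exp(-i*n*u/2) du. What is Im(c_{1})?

8

Since v is real-valued, Im(c_{1}) = -(1/(4*pi)) ∫_{-2*pi}^{2*pi} v(u) sin(u/2) du = -b_{1}/2.
Integrating by parts (boundary term plus one more integral), an antiderivative of (1 - 4*u) sin(u/2) is 8*u*cos(u/2) - 16*sin(u/2) - 2*cos(u/2); evaluating from -2*pi to 2*pi: ∫_{-2*pi}^{2*pi} (1 - 4*u) sin(u/2) du = (2 - 16*pi) - (2 + 16*pi) = -32*pi.
Hence Im(c_{1}) = (-1/(4*pi))·(-32*pi) = 8.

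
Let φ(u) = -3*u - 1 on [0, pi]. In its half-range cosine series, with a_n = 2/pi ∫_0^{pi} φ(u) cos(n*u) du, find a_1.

a_1 = 2/pi ∫_0^{pi} (-3*u - 1) cos(u) du.
Integrating by parts (boundary term plus one more integral), an antiderivative of (-3*u - 1) cos(u) is -3*u*sin(u) - sin(u) - 3*cos(u); evaluating from 0 to pi: ∫_{0}^{pi} (-3*u - 1) cos(u) du = (3) - (-3) = 6.
Hence a_1 = (2/pi)·(6) = 12/pi.

12/pi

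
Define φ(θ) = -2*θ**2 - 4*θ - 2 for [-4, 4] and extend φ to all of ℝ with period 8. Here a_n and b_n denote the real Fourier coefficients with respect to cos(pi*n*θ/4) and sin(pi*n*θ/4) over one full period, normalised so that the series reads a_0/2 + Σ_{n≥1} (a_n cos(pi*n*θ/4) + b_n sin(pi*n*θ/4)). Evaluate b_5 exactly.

b_5 = 1/4 ∫_{-4}^{4} φ(θ) sin(5*pi*θ/4) dθ.
Integrating by parts twice (tabular method), an antiderivative of (-2*θ**2 - 4*θ - 2) sin(5*pi*θ/4) is 8*θ**2*cos(5*pi*θ/4)/(5*pi) - 64*θ*sin(5*pi*θ/4)/(25*pi**2) + 16*θ*cos(5*pi*θ/4)/(5*pi) - 64*sin(5*pi*θ/4)/(25*pi**2) - 256*cos(5*pi*θ/4)/(125*pi**3) + 8*cos(5*pi*θ/4)/(5*pi); evaluating from -4 to 4: ∫_{-4}^{4} (-2*θ**2 - 4*θ - 2) sin(5*pi*θ/4) dθ = (-40/pi + 256/(125*pi**3)) - (8*(32 - 225*pi**2)/(125*pi**3)) = -128/(5*pi).
Hence b_5 = (1/4)·(-128/(5*pi)) = -32/(5*pi).

-32/(5*pi)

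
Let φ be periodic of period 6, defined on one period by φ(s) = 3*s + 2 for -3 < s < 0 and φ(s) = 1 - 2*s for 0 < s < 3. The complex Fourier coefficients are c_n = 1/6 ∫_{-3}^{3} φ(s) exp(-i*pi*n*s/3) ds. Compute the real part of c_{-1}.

Since φ is real-valued, Re(c_{-1}) = 1/6 ∫_{-3}^{3} φ(s) cos(-pi*s/3) ds = a_{1}/2.
Split the integral at the breakpoints.
Integrating by parts (boundary term plus one more integral), an antiderivative of (3*s + 2) cos(-pi*s/3) is 9*s*sin(pi*s/3)/pi + 6*sin(pi*s/3)/pi + 27*cos(pi*s/3)/pi**2; evaluating from -3 to 0: ∫_{-3}^{0} (3*s + 2) cos(-pi*s/3) ds = (27/pi**2) - (-27/pi**2) = 54/pi**2.
Integrating by parts (boundary term plus one more integral), an antiderivative of (1 - 2*s) cos(-pi*s/3) is -6*s*sin(pi*s/3)/pi + 3*sin(pi*s/3)/pi - 18*cos(pi*s/3)/pi**2; evaluating from 0 to 3: ∫_{0}^{3} (1 - 2*s) cos(-pi*s/3) ds = (18/pi**2) - (-18/pi**2) = 36/pi**2.
So ∫_{-3}^{3} φ(s) cos(-pi*s/3) ds = 90/pi**2.
Hence Re(c_{-1}) = (1/6)·(90/pi**2) = 15/pi**2.

15/pi**2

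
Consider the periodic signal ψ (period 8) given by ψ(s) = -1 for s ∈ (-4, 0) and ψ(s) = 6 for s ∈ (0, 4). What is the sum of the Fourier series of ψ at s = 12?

s = 12 differs from s = 4 by 1 full period(s), and the series is 8-periodic.
At s = 4 the one-sided limits are ψ(4^-) = 6 and ψ(4^+) = -1.
By Dirichlet's theorem the series converges to their average, [(6) + (-1)]/2 = 5/2.

5/2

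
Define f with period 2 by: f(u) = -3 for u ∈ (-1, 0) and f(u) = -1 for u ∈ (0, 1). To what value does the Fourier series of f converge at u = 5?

u = 5 differs from u = 1 by 2 full period(s), and the series is 2-periodic.
At u = 1 the one-sided limits are f(1^-) = -1 and f(1^+) = -3.
By Dirichlet's theorem the series converges to their average, [(-1) + (-3)]/2 = -2.

-2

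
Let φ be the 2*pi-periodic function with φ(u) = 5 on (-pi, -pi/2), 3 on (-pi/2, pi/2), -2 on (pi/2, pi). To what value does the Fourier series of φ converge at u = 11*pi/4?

-2

u = 11*pi/4 differs from u = 3*pi/4 by 1 full period(s), and the series is 2*pi-periodic.
φ is continuous at u = 3*pi/4 with value -2, so the series converges to -2 there.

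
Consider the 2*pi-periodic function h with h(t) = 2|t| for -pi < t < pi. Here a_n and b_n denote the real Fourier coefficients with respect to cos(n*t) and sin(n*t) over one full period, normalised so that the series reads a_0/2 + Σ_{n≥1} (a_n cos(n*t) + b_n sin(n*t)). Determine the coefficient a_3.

-8/(9*pi)

a_3 = 1/pi ∫_{-pi}^{pi} h(t) cos(3*t) dt.
h is even and cos(3*t) is even, so the integrand is even and a_3 = 2/pi ∫_0^{pi} h(t) cos(3*t) dt.
Integrating by parts (boundary term plus one more integral), an antiderivative of (2*t) cos(3*t) is 2*t*sin(3*t)/3 + 2*cos(3*t)/9; evaluating from 0 to pi: ∫_{0}^{pi} (2*t) cos(3*t) dt = (-2/9) - (2/9) = -4/9.
Hence a_3 = (2/pi)·(-4/9) = -8/(9*pi).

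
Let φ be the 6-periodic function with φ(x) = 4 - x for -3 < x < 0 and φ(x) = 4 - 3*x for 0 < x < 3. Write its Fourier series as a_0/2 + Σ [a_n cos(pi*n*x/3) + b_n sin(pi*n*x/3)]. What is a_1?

12/pi**2

a_1 = 1/3 ∫_{-3}^{3} φ(x) cos(pi*x/3) dx.
Split the integral at the breakpoints.
Integrating by parts (boundary term plus one more integral), an antiderivative of (4 - x) cos(pi*x/3) is -3*x*sin(pi*x/3)/pi + 12*sin(pi*x/3)/pi - 9*cos(pi*x/3)/pi**2; evaluating from -3 to 0: ∫_{-3}^{0} (4 - x) cos(pi*x/3) dx = (-9/pi**2) - (9/pi**2) = -18/pi**2.
Integrating by parts (boundary term plus one more integral), an antiderivative of (4 - 3*x) cos(pi*x/3) is -9*x*sin(pi*x/3)/pi + 12*sin(pi*x/3)/pi - 27*cos(pi*x/3)/pi**2; evaluating from 0 to 3: ∫_{0}^{3} (4 - 3*x) cos(pi*x/3) dx = (27/pi**2) - (-27/pi**2) = 54/pi**2.
Summing the pieces and multiplying by (1/3) gives a_1 = 12/pi**2.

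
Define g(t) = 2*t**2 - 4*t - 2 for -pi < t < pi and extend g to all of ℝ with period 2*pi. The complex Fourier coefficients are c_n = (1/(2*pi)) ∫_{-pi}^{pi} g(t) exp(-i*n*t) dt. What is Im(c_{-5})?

-4/5

Since g is real-valued, Im(c_{-5}) = -(1/(2*pi)) ∫_{-pi}^{pi} g(t) sin(-5*t) dt = b_{5}/2.
Integrating by parts twice (tabular method), an antiderivative of (2*t**2 - 4*t - 2) sin(-5*t) is 2*t**2*cos(5*t)/5 - 4*t*sin(5*t)/25 - 4*t*cos(5*t)/5 + 4*sin(5*t)/25 - 54*cos(5*t)/125; evaluating from -pi to pi: ∫_{-pi}^{pi} (2*t**2 - 4*t - 2) sin(-5*t) dt = (-2*pi**2/5 + 54/125 + 4*pi/5) - (-2*pi**2/5 - 4*pi/5 + 54/125) = 8*pi/5.
Hence Im(c_{-5}) = (-1/(2*pi))·(8*pi/5) = -4/5.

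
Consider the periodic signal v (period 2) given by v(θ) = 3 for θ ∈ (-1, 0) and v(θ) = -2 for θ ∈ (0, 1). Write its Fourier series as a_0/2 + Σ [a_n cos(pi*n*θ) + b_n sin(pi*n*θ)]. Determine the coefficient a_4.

0

a_4 = ∫_{-1}^{1} v(θ) cos(4*pi*θ) dθ.
Split the integral at the breakpoints.
Directly, an antiderivative of (3) cos(4*pi*θ) is 3*sin(4*pi*θ)/(4*pi); evaluating from -1 to 0: ∫_{-1}^{0} (3) cos(4*pi*θ) dθ = (0) - (0) = 0.
Directly, an antiderivative of (-2) cos(4*pi*θ) is -sin(4*pi*θ)/(2*pi); evaluating from 0 to 1: ∫_{0}^{1} (-2) cos(4*pi*θ) dθ = (0) - (0) = 0.
Summing the pieces gives a_4 = 0.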